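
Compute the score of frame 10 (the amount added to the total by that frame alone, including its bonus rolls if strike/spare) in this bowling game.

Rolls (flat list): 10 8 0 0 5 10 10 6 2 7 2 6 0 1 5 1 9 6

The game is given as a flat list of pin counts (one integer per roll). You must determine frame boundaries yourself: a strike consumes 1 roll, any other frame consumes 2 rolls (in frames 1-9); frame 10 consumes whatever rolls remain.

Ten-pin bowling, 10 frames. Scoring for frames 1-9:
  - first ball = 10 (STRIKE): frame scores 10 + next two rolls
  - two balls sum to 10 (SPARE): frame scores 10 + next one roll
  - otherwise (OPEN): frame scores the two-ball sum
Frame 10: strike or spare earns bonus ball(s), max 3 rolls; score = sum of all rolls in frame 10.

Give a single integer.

Answer: 16

Derivation:
Frame 1: STRIKE. 10 + next two rolls (8+0) = 18. Cumulative: 18
Frame 2: OPEN (8+0=8). Cumulative: 26
Frame 3: OPEN (0+5=5). Cumulative: 31
Frame 4: STRIKE. 10 + next two rolls (10+6) = 26. Cumulative: 57
Frame 5: STRIKE. 10 + next two rolls (6+2) = 18. Cumulative: 75
Frame 6: OPEN (6+2=8). Cumulative: 83
Frame 7: OPEN (7+2=9). Cumulative: 92
Frame 8: OPEN (6+0=6). Cumulative: 98
Frame 9: OPEN (1+5=6). Cumulative: 104
Frame 10: SPARE. Sum of all frame-10 rolls (1+9+6) = 16. Cumulative: 120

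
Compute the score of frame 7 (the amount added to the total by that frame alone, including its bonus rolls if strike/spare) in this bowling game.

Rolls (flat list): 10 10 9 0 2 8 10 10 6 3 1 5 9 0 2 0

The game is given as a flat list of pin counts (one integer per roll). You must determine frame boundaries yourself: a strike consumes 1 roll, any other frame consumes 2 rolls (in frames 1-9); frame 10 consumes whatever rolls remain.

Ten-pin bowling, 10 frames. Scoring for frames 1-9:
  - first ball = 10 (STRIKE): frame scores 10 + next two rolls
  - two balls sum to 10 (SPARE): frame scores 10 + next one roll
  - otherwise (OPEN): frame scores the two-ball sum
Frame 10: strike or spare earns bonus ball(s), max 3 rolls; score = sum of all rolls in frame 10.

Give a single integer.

Frame 1: STRIKE. 10 + next two rolls (10+9) = 29. Cumulative: 29
Frame 2: STRIKE. 10 + next two rolls (9+0) = 19. Cumulative: 48
Frame 3: OPEN (9+0=9). Cumulative: 57
Frame 4: SPARE (2+8=10). 10 + next roll (10) = 20. Cumulative: 77
Frame 5: STRIKE. 10 + next two rolls (10+6) = 26. Cumulative: 103
Frame 6: STRIKE. 10 + next two rolls (6+3) = 19. Cumulative: 122
Frame 7: OPEN (6+3=9). Cumulative: 131
Frame 8: OPEN (1+5=6). Cumulative: 137
Frame 9: OPEN (9+0=9). Cumulative: 146

Answer: 9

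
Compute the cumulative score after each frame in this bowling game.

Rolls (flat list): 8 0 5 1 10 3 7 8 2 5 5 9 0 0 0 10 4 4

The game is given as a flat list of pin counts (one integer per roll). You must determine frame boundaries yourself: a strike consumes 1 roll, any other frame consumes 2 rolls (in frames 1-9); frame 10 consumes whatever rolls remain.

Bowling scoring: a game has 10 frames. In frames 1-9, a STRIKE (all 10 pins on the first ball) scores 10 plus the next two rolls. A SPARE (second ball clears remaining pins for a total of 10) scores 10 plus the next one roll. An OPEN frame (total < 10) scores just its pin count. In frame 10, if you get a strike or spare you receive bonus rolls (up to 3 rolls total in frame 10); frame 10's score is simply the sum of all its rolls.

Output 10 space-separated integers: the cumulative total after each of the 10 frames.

Frame 1: OPEN (8+0=8). Cumulative: 8
Frame 2: OPEN (5+1=6). Cumulative: 14
Frame 3: STRIKE. 10 + next two rolls (3+7) = 20. Cumulative: 34
Frame 4: SPARE (3+7=10). 10 + next roll (8) = 18. Cumulative: 52
Frame 5: SPARE (8+2=10). 10 + next roll (5) = 15. Cumulative: 67
Frame 6: SPARE (5+5=10). 10 + next roll (9) = 19. Cumulative: 86
Frame 7: OPEN (9+0=9). Cumulative: 95
Frame 8: OPEN (0+0=0). Cumulative: 95
Frame 9: STRIKE. 10 + next two rolls (4+4) = 18. Cumulative: 113
Frame 10: OPEN. Sum of all frame-10 rolls (4+4) = 8. Cumulative: 121

Answer: 8 14 34 52 67 86 95 95 113 121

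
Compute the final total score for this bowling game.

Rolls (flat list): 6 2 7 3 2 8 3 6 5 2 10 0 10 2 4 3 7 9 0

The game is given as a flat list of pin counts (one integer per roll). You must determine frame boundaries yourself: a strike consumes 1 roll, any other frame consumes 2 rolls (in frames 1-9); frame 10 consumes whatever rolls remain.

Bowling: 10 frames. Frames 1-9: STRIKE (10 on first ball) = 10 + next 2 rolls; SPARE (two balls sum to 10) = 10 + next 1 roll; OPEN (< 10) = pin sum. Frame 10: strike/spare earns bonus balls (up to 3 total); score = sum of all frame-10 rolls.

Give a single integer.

Frame 1: OPEN (6+2=8). Cumulative: 8
Frame 2: SPARE (7+3=10). 10 + next roll (2) = 12. Cumulative: 20
Frame 3: SPARE (2+8=10). 10 + next roll (3) = 13. Cumulative: 33
Frame 4: OPEN (3+6=9). Cumulative: 42
Frame 5: OPEN (5+2=7). Cumulative: 49
Frame 6: STRIKE. 10 + next two rolls (0+10) = 20. Cumulative: 69
Frame 7: SPARE (0+10=10). 10 + next roll (2) = 12. Cumulative: 81
Frame 8: OPEN (2+4=6). Cumulative: 87
Frame 9: SPARE (3+7=10). 10 + next roll (9) = 19. Cumulative: 106
Frame 10: OPEN. Sum of all frame-10 rolls (9+0) = 9. Cumulative: 115

Answer: 115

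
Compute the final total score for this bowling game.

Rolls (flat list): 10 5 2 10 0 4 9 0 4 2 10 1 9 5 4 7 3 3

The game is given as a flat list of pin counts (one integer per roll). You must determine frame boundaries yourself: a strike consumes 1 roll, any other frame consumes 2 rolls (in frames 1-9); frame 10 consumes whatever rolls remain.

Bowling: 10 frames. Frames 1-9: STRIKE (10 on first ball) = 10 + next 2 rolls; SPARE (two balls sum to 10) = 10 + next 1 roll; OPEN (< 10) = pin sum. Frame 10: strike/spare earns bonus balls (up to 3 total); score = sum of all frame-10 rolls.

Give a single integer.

Frame 1: STRIKE. 10 + next two rolls (5+2) = 17. Cumulative: 17
Frame 2: OPEN (5+2=7). Cumulative: 24
Frame 3: STRIKE. 10 + next two rolls (0+4) = 14. Cumulative: 38
Frame 4: OPEN (0+4=4). Cumulative: 42
Frame 5: OPEN (9+0=9). Cumulative: 51
Frame 6: OPEN (4+2=6). Cumulative: 57
Frame 7: STRIKE. 10 + next two rolls (1+9) = 20. Cumulative: 77
Frame 8: SPARE (1+9=10). 10 + next roll (5) = 15. Cumulative: 92
Frame 9: OPEN (5+4=9). Cumulative: 101
Frame 10: SPARE. Sum of all frame-10 rolls (7+3+3) = 13. Cumulative: 114

Answer: 114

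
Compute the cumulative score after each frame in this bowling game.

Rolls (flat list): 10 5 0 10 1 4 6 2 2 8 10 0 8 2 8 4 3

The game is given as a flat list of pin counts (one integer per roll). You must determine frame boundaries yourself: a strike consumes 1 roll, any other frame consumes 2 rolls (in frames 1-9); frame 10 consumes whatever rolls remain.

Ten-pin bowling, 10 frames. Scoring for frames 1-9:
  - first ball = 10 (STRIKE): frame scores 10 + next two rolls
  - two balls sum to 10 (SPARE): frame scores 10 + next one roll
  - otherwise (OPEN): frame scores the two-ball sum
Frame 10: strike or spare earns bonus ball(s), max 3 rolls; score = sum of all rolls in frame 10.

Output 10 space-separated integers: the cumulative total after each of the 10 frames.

Frame 1: STRIKE. 10 + next two rolls (5+0) = 15. Cumulative: 15
Frame 2: OPEN (5+0=5). Cumulative: 20
Frame 3: STRIKE. 10 + next two rolls (1+4) = 15. Cumulative: 35
Frame 4: OPEN (1+4=5). Cumulative: 40
Frame 5: OPEN (6+2=8). Cumulative: 48
Frame 6: SPARE (2+8=10). 10 + next roll (10) = 20. Cumulative: 68
Frame 7: STRIKE. 10 + next two rolls (0+8) = 18. Cumulative: 86
Frame 8: OPEN (0+8=8). Cumulative: 94
Frame 9: SPARE (2+8=10). 10 + next roll (4) = 14. Cumulative: 108
Frame 10: OPEN. Sum of all frame-10 rolls (4+3) = 7. Cumulative: 115

Answer: 15 20 35 40 48 68 86 94 108 115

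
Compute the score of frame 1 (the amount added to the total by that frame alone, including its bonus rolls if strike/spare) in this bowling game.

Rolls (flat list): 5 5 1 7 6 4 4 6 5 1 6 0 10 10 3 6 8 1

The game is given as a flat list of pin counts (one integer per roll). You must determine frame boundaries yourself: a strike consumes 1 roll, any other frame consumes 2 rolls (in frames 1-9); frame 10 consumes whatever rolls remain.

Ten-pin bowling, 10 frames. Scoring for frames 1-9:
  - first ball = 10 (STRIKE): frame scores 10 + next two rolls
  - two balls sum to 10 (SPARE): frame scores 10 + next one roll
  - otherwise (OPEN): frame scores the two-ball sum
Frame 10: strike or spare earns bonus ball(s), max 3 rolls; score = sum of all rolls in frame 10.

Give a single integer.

Answer: 11

Derivation:
Frame 1: SPARE (5+5=10). 10 + next roll (1) = 11. Cumulative: 11
Frame 2: OPEN (1+7=8). Cumulative: 19
Frame 3: SPARE (6+4=10). 10 + next roll (4) = 14. Cumulative: 33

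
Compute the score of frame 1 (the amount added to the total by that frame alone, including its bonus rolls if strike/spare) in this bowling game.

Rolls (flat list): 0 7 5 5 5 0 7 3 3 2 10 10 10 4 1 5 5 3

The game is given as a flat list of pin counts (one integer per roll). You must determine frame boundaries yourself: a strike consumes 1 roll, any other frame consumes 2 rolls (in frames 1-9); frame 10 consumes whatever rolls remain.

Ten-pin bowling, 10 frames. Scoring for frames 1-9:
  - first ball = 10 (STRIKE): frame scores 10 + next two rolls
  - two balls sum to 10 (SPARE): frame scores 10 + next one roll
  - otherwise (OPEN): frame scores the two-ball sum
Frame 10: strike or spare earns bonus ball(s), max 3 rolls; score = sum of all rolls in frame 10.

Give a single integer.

Answer: 7

Derivation:
Frame 1: OPEN (0+7=7). Cumulative: 7
Frame 2: SPARE (5+5=10). 10 + next roll (5) = 15. Cumulative: 22
Frame 3: OPEN (5+0=5). Cumulative: 27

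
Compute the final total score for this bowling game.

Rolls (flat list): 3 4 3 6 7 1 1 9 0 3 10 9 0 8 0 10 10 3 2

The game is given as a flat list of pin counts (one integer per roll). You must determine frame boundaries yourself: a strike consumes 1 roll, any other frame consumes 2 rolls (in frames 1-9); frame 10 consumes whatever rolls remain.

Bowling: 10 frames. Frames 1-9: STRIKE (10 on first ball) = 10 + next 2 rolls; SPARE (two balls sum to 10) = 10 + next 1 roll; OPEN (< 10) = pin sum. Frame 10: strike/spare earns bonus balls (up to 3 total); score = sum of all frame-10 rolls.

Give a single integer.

Answer: 111

Derivation:
Frame 1: OPEN (3+4=7). Cumulative: 7
Frame 2: OPEN (3+6=9). Cumulative: 16
Frame 3: OPEN (7+1=8). Cumulative: 24
Frame 4: SPARE (1+9=10). 10 + next roll (0) = 10. Cumulative: 34
Frame 5: OPEN (0+3=3). Cumulative: 37
Frame 6: STRIKE. 10 + next two rolls (9+0) = 19. Cumulative: 56
Frame 7: OPEN (9+0=9). Cumulative: 65
Frame 8: OPEN (8+0=8). Cumulative: 73
Frame 9: STRIKE. 10 + next two rolls (10+3) = 23. Cumulative: 96
Frame 10: STRIKE. Sum of all frame-10 rolls (10+3+2) = 15. Cumulative: 111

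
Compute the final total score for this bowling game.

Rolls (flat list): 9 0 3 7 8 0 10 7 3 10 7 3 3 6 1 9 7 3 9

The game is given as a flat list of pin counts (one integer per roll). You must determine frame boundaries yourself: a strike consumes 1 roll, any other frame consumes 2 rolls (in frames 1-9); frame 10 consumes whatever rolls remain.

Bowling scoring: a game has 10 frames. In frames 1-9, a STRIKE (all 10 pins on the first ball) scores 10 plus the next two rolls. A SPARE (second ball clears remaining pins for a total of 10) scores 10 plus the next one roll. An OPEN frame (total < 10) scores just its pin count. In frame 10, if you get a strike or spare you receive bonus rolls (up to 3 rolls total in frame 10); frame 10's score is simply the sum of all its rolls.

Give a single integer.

Frame 1: OPEN (9+0=9). Cumulative: 9
Frame 2: SPARE (3+7=10). 10 + next roll (8) = 18. Cumulative: 27
Frame 3: OPEN (8+0=8). Cumulative: 35
Frame 4: STRIKE. 10 + next two rolls (7+3) = 20. Cumulative: 55
Frame 5: SPARE (7+3=10). 10 + next roll (10) = 20. Cumulative: 75
Frame 6: STRIKE. 10 + next two rolls (7+3) = 20. Cumulative: 95
Frame 7: SPARE (7+3=10). 10 + next roll (3) = 13. Cumulative: 108
Frame 8: OPEN (3+6=9). Cumulative: 117
Frame 9: SPARE (1+9=10). 10 + next roll (7) = 17. Cumulative: 134
Frame 10: SPARE. Sum of all frame-10 rolls (7+3+9) = 19. Cumulative: 153

Answer: 153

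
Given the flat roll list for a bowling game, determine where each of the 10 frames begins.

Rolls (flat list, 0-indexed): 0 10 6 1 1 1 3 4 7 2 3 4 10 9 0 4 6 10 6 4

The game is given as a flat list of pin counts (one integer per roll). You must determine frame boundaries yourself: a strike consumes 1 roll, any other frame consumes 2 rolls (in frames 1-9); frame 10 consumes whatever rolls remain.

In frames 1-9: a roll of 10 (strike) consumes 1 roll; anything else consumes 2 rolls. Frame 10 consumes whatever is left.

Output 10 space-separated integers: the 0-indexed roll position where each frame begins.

Answer: 0 2 4 6 8 10 12 13 15 17

Derivation:
Frame 1 starts at roll index 0: rolls=0,10 (sum=10), consumes 2 rolls
Frame 2 starts at roll index 2: rolls=6,1 (sum=7), consumes 2 rolls
Frame 3 starts at roll index 4: rolls=1,1 (sum=2), consumes 2 rolls
Frame 4 starts at roll index 6: rolls=3,4 (sum=7), consumes 2 rolls
Frame 5 starts at roll index 8: rolls=7,2 (sum=9), consumes 2 rolls
Frame 6 starts at roll index 10: rolls=3,4 (sum=7), consumes 2 rolls
Frame 7 starts at roll index 12: roll=10 (strike), consumes 1 roll
Frame 8 starts at roll index 13: rolls=9,0 (sum=9), consumes 2 rolls
Frame 9 starts at roll index 15: rolls=4,6 (sum=10), consumes 2 rolls
Frame 10 starts at roll index 17: 3 remaining rolls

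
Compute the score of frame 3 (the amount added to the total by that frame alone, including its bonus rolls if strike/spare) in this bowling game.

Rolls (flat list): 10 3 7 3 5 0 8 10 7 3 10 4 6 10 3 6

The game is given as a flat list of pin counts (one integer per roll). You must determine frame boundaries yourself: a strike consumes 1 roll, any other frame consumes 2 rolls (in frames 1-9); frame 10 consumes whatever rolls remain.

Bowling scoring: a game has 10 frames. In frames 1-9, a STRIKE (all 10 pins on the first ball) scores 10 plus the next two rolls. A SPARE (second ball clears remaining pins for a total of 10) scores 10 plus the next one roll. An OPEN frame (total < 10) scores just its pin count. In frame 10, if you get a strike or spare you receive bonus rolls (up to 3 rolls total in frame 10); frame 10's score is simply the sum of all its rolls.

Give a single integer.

Frame 1: STRIKE. 10 + next two rolls (3+7) = 20. Cumulative: 20
Frame 2: SPARE (3+7=10). 10 + next roll (3) = 13. Cumulative: 33
Frame 3: OPEN (3+5=8). Cumulative: 41
Frame 4: OPEN (0+8=8). Cumulative: 49
Frame 5: STRIKE. 10 + next two rolls (7+3) = 20. Cumulative: 69

Answer: 8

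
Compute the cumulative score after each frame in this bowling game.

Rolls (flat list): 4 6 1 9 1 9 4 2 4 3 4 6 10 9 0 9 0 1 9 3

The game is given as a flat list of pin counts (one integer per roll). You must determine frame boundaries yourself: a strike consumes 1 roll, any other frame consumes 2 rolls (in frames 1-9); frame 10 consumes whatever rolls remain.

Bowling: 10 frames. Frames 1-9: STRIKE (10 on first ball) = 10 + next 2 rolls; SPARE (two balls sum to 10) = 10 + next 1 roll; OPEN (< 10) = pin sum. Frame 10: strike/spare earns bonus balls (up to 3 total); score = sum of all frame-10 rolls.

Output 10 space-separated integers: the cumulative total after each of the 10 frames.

Answer: 11 22 36 42 49 69 88 97 106 119

Derivation:
Frame 1: SPARE (4+6=10). 10 + next roll (1) = 11. Cumulative: 11
Frame 2: SPARE (1+9=10). 10 + next roll (1) = 11. Cumulative: 22
Frame 3: SPARE (1+9=10). 10 + next roll (4) = 14. Cumulative: 36
Frame 4: OPEN (4+2=6). Cumulative: 42
Frame 5: OPEN (4+3=7). Cumulative: 49
Frame 6: SPARE (4+6=10). 10 + next roll (10) = 20. Cumulative: 69
Frame 7: STRIKE. 10 + next two rolls (9+0) = 19. Cumulative: 88
Frame 8: OPEN (9+0=9). Cumulative: 97
Frame 9: OPEN (9+0=9). Cumulative: 106
Frame 10: SPARE. Sum of all frame-10 rolls (1+9+3) = 13. Cumulative: 119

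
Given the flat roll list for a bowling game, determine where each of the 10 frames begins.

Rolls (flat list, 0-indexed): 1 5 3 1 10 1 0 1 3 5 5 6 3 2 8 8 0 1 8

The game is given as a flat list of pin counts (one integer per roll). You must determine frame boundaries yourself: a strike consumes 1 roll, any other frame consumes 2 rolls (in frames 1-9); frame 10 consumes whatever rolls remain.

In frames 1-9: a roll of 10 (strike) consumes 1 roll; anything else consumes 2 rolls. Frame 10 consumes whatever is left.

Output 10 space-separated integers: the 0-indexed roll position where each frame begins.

Answer: 0 2 4 5 7 9 11 13 15 17

Derivation:
Frame 1 starts at roll index 0: rolls=1,5 (sum=6), consumes 2 rolls
Frame 2 starts at roll index 2: rolls=3,1 (sum=4), consumes 2 rolls
Frame 3 starts at roll index 4: roll=10 (strike), consumes 1 roll
Frame 4 starts at roll index 5: rolls=1,0 (sum=1), consumes 2 rolls
Frame 5 starts at roll index 7: rolls=1,3 (sum=4), consumes 2 rolls
Frame 6 starts at roll index 9: rolls=5,5 (sum=10), consumes 2 rolls
Frame 7 starts at roll index 11: rolls=6,3 (sum=9), consumes 2 rolls
Frame 8 starts at roll index 13: rolls=2,8 (sum=10), consumes 2 rolls
Frame 9 starts at roll index 15: rolls=8,0 (sum=8), consumes 2 rolls
Frame 10 starts at roll index 17: 2 remaining rolls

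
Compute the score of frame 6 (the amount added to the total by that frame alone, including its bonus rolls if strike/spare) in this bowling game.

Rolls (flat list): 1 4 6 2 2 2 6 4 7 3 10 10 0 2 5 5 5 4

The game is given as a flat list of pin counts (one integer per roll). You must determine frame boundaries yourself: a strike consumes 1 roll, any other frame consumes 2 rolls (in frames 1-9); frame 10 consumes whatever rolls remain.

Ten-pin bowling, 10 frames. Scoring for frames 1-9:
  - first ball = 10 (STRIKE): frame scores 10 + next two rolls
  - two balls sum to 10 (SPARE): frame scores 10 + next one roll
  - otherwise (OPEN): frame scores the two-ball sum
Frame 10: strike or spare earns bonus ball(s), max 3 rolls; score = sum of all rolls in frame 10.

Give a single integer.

Frame 1: OPEN (1+4=5). Cumulative: 5
Frame 2: OPEN (6+2=8). Cumulative: 13
Frame 3: OPEN (2+2=4). Cumulative: 17
Frame 4: SPARE (6+4=10). 10 + next roll (7) = 17. Cumulative: 34
Frame 5: SPARE (7+3=10). 10 + next roll (10) = 20. Cumulative: 54
Frame 6: STRIKE. 10 + next two rolls (10+0) = 20. Cumulative: 74
Frame 7: STRIKE. 10 + next two rolls (0+2) = 12. Cumulative: 86
Frame 8: OPEN (0+2=2). Cumulative: 88

Answer: 20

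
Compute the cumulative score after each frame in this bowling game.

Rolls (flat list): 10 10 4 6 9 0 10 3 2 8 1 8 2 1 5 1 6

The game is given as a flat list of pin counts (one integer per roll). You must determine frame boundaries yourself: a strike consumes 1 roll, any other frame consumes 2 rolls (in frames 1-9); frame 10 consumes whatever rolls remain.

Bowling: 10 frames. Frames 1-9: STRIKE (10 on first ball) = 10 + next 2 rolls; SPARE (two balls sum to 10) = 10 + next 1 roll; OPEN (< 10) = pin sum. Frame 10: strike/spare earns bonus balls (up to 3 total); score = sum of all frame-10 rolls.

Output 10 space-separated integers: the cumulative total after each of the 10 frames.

Frame 1: STRIKE. 10 + next two rolls (10+4) = 24. Cumulative: 24
Frame 2: STRIKE. 10 + next two rolls (4+6) = 20. Cumulative: 44
Frame 3: SPARE (4+6=10). 10 + next roll (9) = 19. Cumulative: 63
Frame 4: OPEN (9+0=9). Cumulative: 72
Frame 5: STRIKE. 10 + next two rolls (3+2) = 15. Cumulative: 87
Frame 6: OPEN (3+2=5). Cumulative: 92
Frame 7: OPEN (8+1=9). Cumulative: 101
Frame 8: SPARE (8+2=10). 10 + next roll (1) = 11. Cumulative: 112
Frame 9: OPEN (1+5=6). Cumulative: 118
Frame 10: OPEN. Sum of all frame-10 rolls (1+6) = 7. Cumulative: 125

Answer: 24 44 63 72 87 92 101 112 118 125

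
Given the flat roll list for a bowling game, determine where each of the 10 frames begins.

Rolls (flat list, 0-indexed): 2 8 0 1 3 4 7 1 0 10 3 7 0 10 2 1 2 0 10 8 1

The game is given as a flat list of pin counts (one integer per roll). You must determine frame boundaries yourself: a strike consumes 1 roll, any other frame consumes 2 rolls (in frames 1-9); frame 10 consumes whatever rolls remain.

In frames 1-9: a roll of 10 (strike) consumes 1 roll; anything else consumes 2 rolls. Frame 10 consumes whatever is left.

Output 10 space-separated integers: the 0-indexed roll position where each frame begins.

Answer: 0 2 4 6 8 10 12 14 16 18

Derivation:
Frame 1 starts at roll index 0: rolls=2,8 (sum=10), consumes 2 rolls
Frame 2 starts at roll index 2: rolls=0,1 (sum=1), consumes 2 rolls
Frame 3 starts at roll index 4: rolls=3,4 (sum=7), consumes 2 rolls
Frame 4 starts at roll index 6: rolls=7,1 (sum=8), consumes 2 rolls
Frame 5 starts at roll index 8: rolls=0,10 (sum=10), consumes 2 rolls
Frame 6 starts at roll index 10: rolls=3,7 (sum=10), consumes 2 rolls
Frame 7 starts at roll index 12: rolls=0,10 (sum=10), consumes 2 rolls
Frame 8 starts at roll index 14: rolls=2,1 (sum=3), consumes 2 rolls
Frame 9 starts at roll index 16: rolls=2,0 (sum=2), consumes 2 rolls
Frame 10 starts at roll index 18: 3 remaining rolls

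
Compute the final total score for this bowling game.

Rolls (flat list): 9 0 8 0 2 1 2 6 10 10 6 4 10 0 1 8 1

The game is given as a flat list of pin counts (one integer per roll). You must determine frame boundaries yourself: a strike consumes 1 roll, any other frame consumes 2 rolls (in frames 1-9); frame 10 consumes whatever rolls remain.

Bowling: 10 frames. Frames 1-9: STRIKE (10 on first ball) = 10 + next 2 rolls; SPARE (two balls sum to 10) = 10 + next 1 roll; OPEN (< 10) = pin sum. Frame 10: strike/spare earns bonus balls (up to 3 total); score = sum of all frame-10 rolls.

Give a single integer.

Frame 1: OPEN (9+0=9). Cumulative: 9
Frame 2: OPEN (8+0=8). Cumulative: 17
Frame 3: OPEN (2+1=3). Cumulative: 20
Frame 4: OPEN (2+6=8). Cumulative: 28
Frame 5: STRIKE. 10 + next two rolls (10+6) = 26. Cumulative: 54
Frame 6: STRIKE. 10 + next two rolls (6+4) = 20. Cumulative: 74
Frame 7: SPARE (6+4=10). 10 + next roll (10) = 20. Cumulative: 94
Frame 8: STRIKE. 10 + next two rolls (0+1) = 11. Cumulative: 105
Frame 9: OPEN (0+1=1). Cumulative: 106
Frame 10: OPEN. Sum of all frame-10 rolls (8+1) = 9. Cumulative: 115

Answer: 115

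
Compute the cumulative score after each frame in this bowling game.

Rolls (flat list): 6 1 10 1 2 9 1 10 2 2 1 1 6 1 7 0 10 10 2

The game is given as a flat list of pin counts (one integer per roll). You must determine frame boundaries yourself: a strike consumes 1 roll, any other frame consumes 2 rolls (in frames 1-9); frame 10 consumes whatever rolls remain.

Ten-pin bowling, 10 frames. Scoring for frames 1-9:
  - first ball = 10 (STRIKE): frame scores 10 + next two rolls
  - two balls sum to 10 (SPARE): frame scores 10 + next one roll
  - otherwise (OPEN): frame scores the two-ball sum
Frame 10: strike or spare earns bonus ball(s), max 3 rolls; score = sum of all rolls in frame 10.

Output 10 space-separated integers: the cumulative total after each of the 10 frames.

Frame 1: OPEN (6+1=7). Cumulative: 7
Frame 2: STRIKE. 10 + next two rolls (1+2) = 13. Cumulative: 20
Frame 3: OPEN (1+2=3). Cumulative: 23
Frame 4: SPARE (9+1=10). 10 + next roll (10) = 20. Cumulative: 43
Frame 5: STRIKE. 10 + next two rolls (2+2) = 14. Cumulative: 57
Frame 6: OPEN (2+2=4). Cumulative: 61
Frame 7: OPEN (1+1=2). Cumulative: 63
Frame 8: OPEN (6+1=7). Cumulative: 70
Frame 9: OPEN (7+0=7). Cumulative: 77
Frame 10: STRIKE. Sum of all frame-10 rolls (10+10+2) = 22. Cumulative: 99

Answer: 7 20 23 43 57 61 63 70 77 99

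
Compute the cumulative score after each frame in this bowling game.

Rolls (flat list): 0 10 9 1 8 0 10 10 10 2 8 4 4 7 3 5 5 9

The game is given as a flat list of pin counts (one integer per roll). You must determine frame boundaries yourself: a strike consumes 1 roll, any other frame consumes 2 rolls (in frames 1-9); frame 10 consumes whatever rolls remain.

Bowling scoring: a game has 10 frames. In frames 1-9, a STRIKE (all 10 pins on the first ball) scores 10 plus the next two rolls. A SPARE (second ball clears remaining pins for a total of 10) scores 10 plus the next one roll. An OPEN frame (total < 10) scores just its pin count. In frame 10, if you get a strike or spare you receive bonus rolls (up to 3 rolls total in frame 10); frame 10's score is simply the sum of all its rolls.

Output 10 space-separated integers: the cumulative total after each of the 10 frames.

Frame 1: SPARE (0+10=10). 10 + next roll (9) = 19. Cumulative: 19
Frame 2: SPARE (9+1=10). 10 + next roll (8) = 18. Cumulative: 37
Frame 3: OPEN (8+0=8). Cumulative: 45
Frame 4: STRIKE. 10 + next two rolls (10+10) = 30. Cumulative: 75
Frame 5: STRIKE. 10 + next two rolls (10+2) = 22. Cumulative: 97
Frame 6: STRIKE. 10 + next two rolls (2+8) = 20. Cumulative: 117
Frame 7: SPARE (2+8=10). 10 + next roll (4) = 14. Cumulative: 131
Frame 8: OPEN (4+4=8). Cumulative: 139
Frame 9: SPARE (7+3=10). 10 + next roll (5) = 15. Cumulative: 154
Frame 10: SPARE. Sum of all frame-10 rolls (5+5+9) = 19. Cumulative: 173

Answer: 19 37 45 75 97 117 131 139 154 173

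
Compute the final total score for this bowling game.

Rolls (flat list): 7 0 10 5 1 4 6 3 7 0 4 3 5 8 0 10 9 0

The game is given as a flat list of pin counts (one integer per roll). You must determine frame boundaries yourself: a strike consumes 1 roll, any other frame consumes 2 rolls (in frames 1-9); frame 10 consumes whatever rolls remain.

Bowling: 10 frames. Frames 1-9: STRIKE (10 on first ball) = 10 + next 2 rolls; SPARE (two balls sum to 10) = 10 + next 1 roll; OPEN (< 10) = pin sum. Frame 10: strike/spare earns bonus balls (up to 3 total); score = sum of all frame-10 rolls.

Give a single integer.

Answer: 100

Derivation:
Frame 1: OPEN (7+0=7). Cumulative: 7
Frame 2: STRIKE. 10 + next two rolls (5+1) = 16. Cumulative: 23
Frame 3: OPEN (5+1=6). Cumulative: 29
Frame 4: SPARE (4+6=10). 10 + next roll (3) = 13. Cumulative: 42
Frame 5: SPARE (3+7=10). 10 + next roll (0) = 10. Cumulative: 52
Frame 6: OPEN (0+4=4). Cumulative: 56
Frame 7: OPEN (3+5=8). Cumulative: 64
Frame 8: OPEN (8+0=8). Cumulative: 72
Frame 9: STRIKE. 10 + next two rolls (9+0) = 19. Cumulative: 91
Frame 10: OPEN. Sum of all frame-10 rolls (9+0) = 9. Cumulative: 100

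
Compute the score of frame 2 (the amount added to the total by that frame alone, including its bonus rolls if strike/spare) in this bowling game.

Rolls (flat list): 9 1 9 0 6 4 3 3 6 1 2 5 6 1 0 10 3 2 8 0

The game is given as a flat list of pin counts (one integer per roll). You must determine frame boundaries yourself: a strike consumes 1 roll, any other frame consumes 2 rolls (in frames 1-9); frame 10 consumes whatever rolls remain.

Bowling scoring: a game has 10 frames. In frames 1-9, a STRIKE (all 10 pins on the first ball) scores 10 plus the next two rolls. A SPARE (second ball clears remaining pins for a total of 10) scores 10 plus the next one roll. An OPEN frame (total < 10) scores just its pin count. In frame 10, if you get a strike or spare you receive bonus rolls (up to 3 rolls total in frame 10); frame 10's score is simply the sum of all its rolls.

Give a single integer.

Answer: 9

Derivation:
Frame 1: SPARE (9+1=10). 10 + next roll (9) = 19. Cumulative: 19
Frame 2: OPEN (9+0=9). Cumulative: 28
Frame 3: SPARE (6+4=10). 10 + next roll (3) = 13. Cumulative: 41
Frame 4: OPEN (3+3=6). Cumulative: 47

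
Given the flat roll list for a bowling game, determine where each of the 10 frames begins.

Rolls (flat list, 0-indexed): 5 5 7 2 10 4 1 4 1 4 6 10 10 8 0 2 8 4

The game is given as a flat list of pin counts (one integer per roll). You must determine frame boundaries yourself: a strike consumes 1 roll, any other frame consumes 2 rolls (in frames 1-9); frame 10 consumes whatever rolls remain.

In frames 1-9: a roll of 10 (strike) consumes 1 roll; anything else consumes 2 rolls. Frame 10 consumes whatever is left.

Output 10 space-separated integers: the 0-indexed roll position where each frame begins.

Answer: 0 2 4 5 7 9 11 12 13 15

Derivation:
Frame 1 starts at roll index 0: rolls=5,5 (sum=10), consumes 2 rolls
Frame 2 starts at roll index 2: rolls=7,2 (sum=9), consumes 2 rolls
Frame 3 starts at roll index 4: roll=10 (strike), consumes 1 roll
Frame 4 starts at roll index 5: rolls=4,1 (sum=5), consumes 2 rolls
Frame 5 starts at roll index 7: rolls=4,1 (sum=5), consumes 2 rolls
Frame 6 starts at roll index 9: rolls=4,6 (sum=10), consumes 2 rolls
Frame 7 starts at roll index 11: roll=10 (strike), consumes 1 roll
Frame 8 starts at roll index 12: roll=10 (strike), consumes 1 roll
Frame 9 starts at roll index 13: rolls=8,0 (sum=8), consumes 2 rolls
Frame 10 starts at roll index 15: 3 remaining rolls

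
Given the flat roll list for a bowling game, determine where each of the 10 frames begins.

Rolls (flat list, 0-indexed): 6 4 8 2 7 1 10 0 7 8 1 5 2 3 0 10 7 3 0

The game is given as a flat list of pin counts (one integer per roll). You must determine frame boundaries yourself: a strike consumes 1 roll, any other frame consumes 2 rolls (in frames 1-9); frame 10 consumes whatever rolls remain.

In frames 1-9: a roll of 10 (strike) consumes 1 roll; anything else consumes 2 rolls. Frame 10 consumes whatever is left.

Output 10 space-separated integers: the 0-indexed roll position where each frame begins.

Frame 1 starts at roll index 0: rolls=6,4 (sum=10), consumes 2 rolls
Frame 2 starts at roll index 2: rolls=8,2 (sum=10), consumes 2 rolls
Frame 3 starts at roll index 4: rolls=7,1 (sum=8), consumes 2 rolls
Frame 4 starts at roll index 6: roll=10 (strike), consumes 1 roll
Frame 5 starts at roll index 7: rolls=0,7 (sum=7), consumes 2 rolls
Frame 6 starts at roll index 9: rolls=8,1 (sum=9), consumes 2 rolls
Frame 7 starts at roll index 11: rolls=5,2 (sum=7), consumes 2 rolls
Frame 8 starts at roll index 13: rolls=3,0 (sum=3), consumes 2 rolls
Frame 9 starts at roll index 15: roll=10 (strike), consumes 1 roll
Frame 10 starts at roll index 16: 3 remaining rolls

Answer: 0 2 4 6 7 9 11 13 15 16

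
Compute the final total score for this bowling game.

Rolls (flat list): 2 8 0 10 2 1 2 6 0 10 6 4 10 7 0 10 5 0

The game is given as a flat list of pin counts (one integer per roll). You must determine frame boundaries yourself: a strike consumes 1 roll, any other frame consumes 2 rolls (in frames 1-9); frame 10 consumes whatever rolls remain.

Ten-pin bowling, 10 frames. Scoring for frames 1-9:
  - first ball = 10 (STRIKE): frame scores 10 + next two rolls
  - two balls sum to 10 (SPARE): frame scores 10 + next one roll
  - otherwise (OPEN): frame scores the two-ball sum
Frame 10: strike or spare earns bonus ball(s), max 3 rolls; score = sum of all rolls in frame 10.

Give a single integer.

Frame 1: SPARE (2+8=10). 10 + next roll (0) = 10. Cumulative: 10
Frame 2: SPARE (0+10=10). 10 + next roll (2) = 12. Cumulative: 22
Frame 3: OPEN (2+1=3). Cumulative: 25
Frame 4: OPEN (2+6=8). Cumulative: 33
Frame 5: SPARE (0+10=10). 10 + next roll (6) = 16. Cumulative: 49
Frame 6: SPARE (6+4=10). 10 + next roll (10) = 20. Cumulative: 69
Frame 7: STRIKE. 10 + next two rolls (7+0) = 17. Cumulative: 86
Frame 8: OPEN (7+0=7). Cumulative: 93
Frame 9: STRIKE. 10 + next two rolls (5+0) = 15. Cumulative: 108
Frame 10: OPEN. Sum of all frame-10 rolls (5+0) = 5. Cumulative: 113

Answer: 113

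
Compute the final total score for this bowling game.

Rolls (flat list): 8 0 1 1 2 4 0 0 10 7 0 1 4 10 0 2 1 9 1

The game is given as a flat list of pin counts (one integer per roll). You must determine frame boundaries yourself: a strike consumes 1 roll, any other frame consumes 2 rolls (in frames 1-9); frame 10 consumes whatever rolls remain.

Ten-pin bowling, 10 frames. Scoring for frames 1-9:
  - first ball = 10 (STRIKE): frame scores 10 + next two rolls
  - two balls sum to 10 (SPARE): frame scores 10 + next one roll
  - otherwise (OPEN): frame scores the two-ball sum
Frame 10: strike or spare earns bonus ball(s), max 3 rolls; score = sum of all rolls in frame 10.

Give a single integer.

Answer: 70

Derivation:
Frame 1: OPEN (8+0=8). Cumulative: 8
Frame 2: OPEN (1+1=2). Cumulative: 10
Frame 3: OPEN (2+4=6). Cumulative: 16
Frame 4: OPEN (0+0=0). Cumulative: 16
Frame 5: STRIKE. 10 + next two rolls (7+0) = 17. Cumulative: 33
Frame 6: OPEN (7+0=7). Cumulative: 40
Frame 7: OPEN (1+4=5). Cumulative: 45
Frame 8: STRIKE. 10 + next two rolls (0+2) = 12. Cumulative: 57
Frame 9: OPEN (0+2=2). Cumulative: 59
Frame 10: SPARE. Sum of all frame-10 rolls (1+9+1) = 11. Cumulative: 70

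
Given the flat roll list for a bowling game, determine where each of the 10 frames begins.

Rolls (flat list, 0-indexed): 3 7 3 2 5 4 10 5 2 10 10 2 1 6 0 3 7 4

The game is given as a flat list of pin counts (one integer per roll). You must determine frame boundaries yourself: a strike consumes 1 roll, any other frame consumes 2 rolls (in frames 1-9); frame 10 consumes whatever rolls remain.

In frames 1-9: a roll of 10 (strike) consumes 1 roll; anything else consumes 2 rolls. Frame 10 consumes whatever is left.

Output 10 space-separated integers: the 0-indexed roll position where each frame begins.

Frame 1 starts at roll index 0: rolls=3,7 (sum=10), consumes 2 rolls
Frame 2 starts at roll index 2: rolls=3,2 (sum=5), consumes 2 rolls
Frame 3 starts at roll index 4: rolls=5,4 (sum=9), consumes 2 rolls
Frame 4 starts at roll index 6: roll=10 (strike), consumes 1 roll
Frame 5 starts at roll index 7: rolls=5,2 (sum=7), consumes 2 rolls
Frame 6 starts at roll index 9: roll=10 (strike), consumes 1 roll
Frame 7 starts at roll index 10: roll=10 (strike), consumes 1 roll
Frame 8 starts at roll index 11: rolls=2,1 (sum=3), consumes 2 rolls
Frame 9 starts at roll index 13: rolls=6,0 (sum=6), consumes 2 rolls
Frame 10 starts at roll index 15: 3 remaining rolls

Answer: 0 2 4 6 7 9 10 11 13 15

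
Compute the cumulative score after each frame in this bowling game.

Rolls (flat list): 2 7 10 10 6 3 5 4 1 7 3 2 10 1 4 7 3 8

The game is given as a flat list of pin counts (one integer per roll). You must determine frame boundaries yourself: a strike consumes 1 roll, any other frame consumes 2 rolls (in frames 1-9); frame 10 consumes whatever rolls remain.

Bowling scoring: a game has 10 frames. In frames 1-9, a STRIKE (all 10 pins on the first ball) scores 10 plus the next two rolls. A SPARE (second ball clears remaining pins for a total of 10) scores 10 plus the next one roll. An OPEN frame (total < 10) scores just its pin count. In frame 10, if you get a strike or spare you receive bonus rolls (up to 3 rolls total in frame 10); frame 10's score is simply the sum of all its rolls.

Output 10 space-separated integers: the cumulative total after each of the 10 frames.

Answer: 9 35 54 63 72 80 85 100 105 123

Derivation:
Frame 1: OPEN (2+7=9). Cumulative: 9
Frame 2: STRIKE. 10 + next two rolls (10+6) = 26. Cumulative: 35
Frame 3: STRIKE. 10 + next two rolls (6+3) = 19. Cumulative: 54
Frame 4: OPEN (6+3=9). Cumulative: 63
Frame 5: OPEN (5+4=9). Cumulative: 72
Frame 6: OPEN (1+7=8). Cumulative: 80
Frame 7: OPEN (3+2=5). Cumulative: 85
Frame 8: STRIKE. 10 + next two rolls (1+4) = 15. Cumulative: 100
Frame 9: OPEN (1+4=5). Cumulative: 105
Frame 10: SPARE. Sum of all frame-10 rolls (7+3+8) = 18. Cumulative: 123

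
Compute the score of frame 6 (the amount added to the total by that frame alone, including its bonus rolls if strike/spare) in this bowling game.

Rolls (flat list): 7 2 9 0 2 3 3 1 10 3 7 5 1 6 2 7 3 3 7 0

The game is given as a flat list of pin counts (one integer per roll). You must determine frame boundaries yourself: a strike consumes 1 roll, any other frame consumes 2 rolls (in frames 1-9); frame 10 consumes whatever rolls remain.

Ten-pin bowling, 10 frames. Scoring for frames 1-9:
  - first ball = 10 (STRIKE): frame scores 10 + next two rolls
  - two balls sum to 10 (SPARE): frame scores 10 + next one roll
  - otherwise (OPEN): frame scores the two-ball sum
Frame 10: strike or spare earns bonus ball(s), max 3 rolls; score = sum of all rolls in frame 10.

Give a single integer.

Frame 1: OPEN (7+2=9). Cumulative: 9
Frame 2: OPEN (9+0=9). Cumulative: 18
Frame 3: OPEN (2+3=5). Cumulative: 23
Frame 4: OPEN (3+1=4). Cumulative: 27
Frame 5: STRIKE. 10 + next two rolls (3+7) = 20. Cumulative: 47
Frame 6: SPARE (3+7=10). 10 + next roll (5) = 15. Cumulative: 62
Frame 7: OPEN (5+1=6). Cumulative: 68
Frame 8: OPEN (6+2=8). Cumulative: 76

Answer: 15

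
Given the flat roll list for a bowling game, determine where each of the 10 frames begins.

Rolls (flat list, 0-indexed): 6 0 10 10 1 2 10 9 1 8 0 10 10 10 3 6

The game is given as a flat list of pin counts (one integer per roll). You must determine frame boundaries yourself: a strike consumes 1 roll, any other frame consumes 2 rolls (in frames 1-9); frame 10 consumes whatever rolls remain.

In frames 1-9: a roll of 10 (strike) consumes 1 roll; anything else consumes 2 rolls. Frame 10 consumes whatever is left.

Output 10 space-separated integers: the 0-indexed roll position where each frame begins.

Answer: 0 2 3 4 6 7 9 11 12 13

Derivation:
Frame 1 starts at roll index 0: rolls=6,0 (sum=6), consumes 2 rolls
Frame 2 starts at roll index 2: roll=10 (strike), consumes 1 roll
Frame 3 starts at roll index 3: roll=10 (strike), consumes 1 roll
Frame 4 starts at roll index 4: rolls=1,2 (sum=3), consumes 2 rolls
Frame 5 starts at roll index 6: roll=10 (strike), consumes 1 roll
Frame 6 starts at roll index 7: rolls=9,1 (sum=10), consumes 2 rolls
Frame 7 starts at roll index 9: rolls=8,0 (sum=8), consumes 2 rolls
Frame 8 starts at roll index 11: roll=10 (strike), consumes 1 roll
Frame 9 starts at roll index 12: roll=10 (strike), consumes 1 roll
Frame 10 starts at roll index 13: 3 remaining rolls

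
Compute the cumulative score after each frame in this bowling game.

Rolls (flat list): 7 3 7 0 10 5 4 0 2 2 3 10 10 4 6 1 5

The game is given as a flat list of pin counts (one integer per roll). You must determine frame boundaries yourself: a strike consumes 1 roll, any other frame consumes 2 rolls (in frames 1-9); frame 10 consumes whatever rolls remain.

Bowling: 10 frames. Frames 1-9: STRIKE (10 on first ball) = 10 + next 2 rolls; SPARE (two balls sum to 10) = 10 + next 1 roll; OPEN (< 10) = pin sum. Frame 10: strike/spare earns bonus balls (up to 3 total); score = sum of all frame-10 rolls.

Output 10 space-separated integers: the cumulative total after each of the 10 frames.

Frame 1: SPARE (7+3=10). 10 + next roll (7) = 17. Cumulative: 17
Frame 2: OPEN (7+0=7). Cumulative: 24
Frame 3: STRIKE. 10 + next two rolls (5+4) = 19. Cumulative: 43
Frame 4: OPEN (5+4=9). Cumulative: 52
Frame 5: OPEN (0+2=2). Cumulative: 54
Frame 6: OPEN (2+3=5). Cumulative: 59
Frame 7: STRIKE. 10 + next two rolls (10+4) = 24. Cumulative: 83
Frame 8: STRIKE. 10 + next two rolls (4+6) = 20. Cumulative: 103
Frame 9: SPARE (4+6=10). 10 + next roll (1) = 11. Cumulative: 114
Frame 10: OPEN. Sum of all frame-10 rolls (1+5) = 6. Cumulative: 120

Answer: 17 24 43 52 54 59 83 103 114 120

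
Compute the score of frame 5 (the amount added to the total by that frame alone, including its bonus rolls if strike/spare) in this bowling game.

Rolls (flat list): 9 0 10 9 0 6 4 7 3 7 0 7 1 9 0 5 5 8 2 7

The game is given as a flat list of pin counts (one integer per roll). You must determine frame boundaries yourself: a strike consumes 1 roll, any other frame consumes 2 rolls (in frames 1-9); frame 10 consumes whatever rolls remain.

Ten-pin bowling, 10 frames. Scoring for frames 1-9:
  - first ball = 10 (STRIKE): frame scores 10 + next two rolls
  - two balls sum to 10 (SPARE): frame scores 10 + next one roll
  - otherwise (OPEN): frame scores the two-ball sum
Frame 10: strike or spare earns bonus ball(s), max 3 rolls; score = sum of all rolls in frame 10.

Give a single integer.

Answer: 17

Derivation:
Frame 1: OPEN (9+0=9). Cumulative: 9
Frame 2: STRIKE. 10 + next two rolls (9+0) = 19. Cumulative: 28
Frame 3: OPEN (9+0=9). Cumulative: 37
Frame 4: SPARE (6+4=10). 10 + next roll (7) = 17. Cumulative: 54
Frame 5: SPARE (7+3=10). 10 + next roll (7) = 17. Cumulative: 71
Frame 6: OPEN (7+0=7). Cumulative: 78
Frame 7: OPEN (7+1=8). Cumulative: 86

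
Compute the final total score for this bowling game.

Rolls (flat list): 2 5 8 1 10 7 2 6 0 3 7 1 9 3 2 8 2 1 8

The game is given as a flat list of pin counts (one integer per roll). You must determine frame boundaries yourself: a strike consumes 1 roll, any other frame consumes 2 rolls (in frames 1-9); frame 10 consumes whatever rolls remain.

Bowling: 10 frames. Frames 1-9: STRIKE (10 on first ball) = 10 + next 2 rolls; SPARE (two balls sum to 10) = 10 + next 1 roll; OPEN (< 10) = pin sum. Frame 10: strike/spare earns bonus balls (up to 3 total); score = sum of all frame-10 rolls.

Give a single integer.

Answer: 99

Derivation:
Frame 1: OPEN (2+5=7). Cumulative: 7
Frame 2: OPEN (8+1=9). Cumulative: 16
Frame 3: STRIKE. 10 + next two rolls (7+2) = 19. Cumulative: 35
Frame 4: OPEN (7+2=9). Cumulative: 44
Frame 5: OPEN (6+0=6). Cumulative: 50
Frame 6: SPARE (3+7=10). 10 + next roll (1) = 11. Cumulative: 61
Frame 7: SPARE (1+9=10). 10 + next roll (3) = 13. Cumulative: 74
Frame 8: OPEN (3+2=5). Cumulative: 79
Frame 9: SPARE (8+2=10). 10 + next roll (1) = 11. Cumulative: 90
Frame 10: OPEN. Sum of all frame-10 rolls (1+8) = 9. Cumulative: 99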